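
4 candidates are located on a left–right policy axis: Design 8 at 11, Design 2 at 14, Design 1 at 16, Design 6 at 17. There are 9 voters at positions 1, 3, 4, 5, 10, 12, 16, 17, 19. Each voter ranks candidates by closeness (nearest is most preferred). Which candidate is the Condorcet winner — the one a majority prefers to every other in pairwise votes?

Design 8

With single-peaked preferences on a line, the Condorcet winner is the candidate closest to the median voter.
The median voter (position 10) is closest to Design 8 at 11.
Check: Design 8 vs Design 6 — voters closer to Design 8: 6 of 9.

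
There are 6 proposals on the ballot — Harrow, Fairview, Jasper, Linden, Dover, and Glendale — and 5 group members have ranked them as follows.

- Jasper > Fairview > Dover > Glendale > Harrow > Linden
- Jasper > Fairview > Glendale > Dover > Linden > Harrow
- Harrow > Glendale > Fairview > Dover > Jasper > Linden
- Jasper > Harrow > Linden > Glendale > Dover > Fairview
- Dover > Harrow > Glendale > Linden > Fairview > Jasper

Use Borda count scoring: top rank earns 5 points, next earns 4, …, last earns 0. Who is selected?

Borda scores:
  Harrow: 1 + 0 + 5 + 4 + 4 = 14
  Fairview: 4 + 4 + 3 + 0 + 1 = 12
  Jasper: 5 + 5 + 1 + 5 + 0 = 16
  Linden: 0 + 1 + 0 + 3 + 2 = 6
  Dover: 3 + 2 + 2 + 1 + 5 = 13
  Glendale: 2 + 3 + 4 + 2 + 3 = 14
Jasper has the highest total.

Jasper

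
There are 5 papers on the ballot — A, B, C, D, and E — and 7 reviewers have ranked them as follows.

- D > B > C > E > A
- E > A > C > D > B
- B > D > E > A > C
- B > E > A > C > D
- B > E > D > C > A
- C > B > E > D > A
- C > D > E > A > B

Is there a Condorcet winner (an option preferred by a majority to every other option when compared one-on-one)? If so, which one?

Head-to-head results (7 voters total):
A vs B: B wins 5–2.
A vs C: C wins 4–3.
A vs D: D wins 5–2.
A vs E: E wins 7–0.
B vs C: B wins 4–3.
B vs D: B wins 4–3.
B vs E: B wins 5–2.
C vs D: C wins 4–3.
C vs E: E wins 4–3.
D vs E: E wins 4–3.
B beats each rival — A (5–2), C (4–3), D (4–3), E (5–2) — so B is the Condorcet winner.

B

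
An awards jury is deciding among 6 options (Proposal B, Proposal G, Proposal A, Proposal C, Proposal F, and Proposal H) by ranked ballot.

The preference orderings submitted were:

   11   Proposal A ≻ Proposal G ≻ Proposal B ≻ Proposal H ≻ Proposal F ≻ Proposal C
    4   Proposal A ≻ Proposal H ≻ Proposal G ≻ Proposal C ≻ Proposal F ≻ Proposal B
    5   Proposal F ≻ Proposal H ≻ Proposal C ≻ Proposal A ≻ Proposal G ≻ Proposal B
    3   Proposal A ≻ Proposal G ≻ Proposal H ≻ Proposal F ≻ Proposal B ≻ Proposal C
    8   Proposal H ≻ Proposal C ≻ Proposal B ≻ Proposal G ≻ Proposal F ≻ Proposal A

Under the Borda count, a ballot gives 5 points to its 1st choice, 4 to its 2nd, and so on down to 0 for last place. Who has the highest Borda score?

Proposal H

Borda scores:
  Proposal B: 11·3 + 4·0 + 5·0 + 3·1 + 8·3 = 60
  Proposal G: 11·4 + 4·3 + 5·1 + 3·4 + 8·2 = 89
  Proposal A: 11·5 + 4·5 + 5·2 + 3·5 + 8·0 = 100
  Proposal C: 11·0 + 4·2 + 5·3 + 3·0 + 8·4 = 55
  Proposal F: 11·1 + 4·1 + 5·5 + 3·2 + 8·1 = 54
  Proposal H: 11·2 + 4·4 + 5·4 + 3·3 + 8·5 = 107
Proposal H has the highest total.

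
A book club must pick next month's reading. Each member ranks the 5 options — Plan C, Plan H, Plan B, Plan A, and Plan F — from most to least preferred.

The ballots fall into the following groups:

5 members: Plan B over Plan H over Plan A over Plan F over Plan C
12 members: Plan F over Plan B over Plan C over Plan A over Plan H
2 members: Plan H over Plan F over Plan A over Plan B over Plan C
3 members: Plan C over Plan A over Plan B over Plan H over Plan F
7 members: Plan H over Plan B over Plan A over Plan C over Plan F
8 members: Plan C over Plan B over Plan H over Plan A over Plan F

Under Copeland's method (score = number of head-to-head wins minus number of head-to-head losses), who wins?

Pairwise results:
  Plan C vs Plan H: Plan C wins 23–14.
  Plan C vs Plan B: Plan B wins 26–11.
  Plan C vs Plan A: Plan C wins 23–14.
  Plan C vs Plan F: Plan F wins 19–18.
  Plan H vs Plan B: Plan B wins 28–9.
  Plan H vs Plan A: Plan H wins 22–15.
  Plan H vs Plan F: Plan H wins 25–12.
  Plan B vs Plan A: Plan B wins 32–5.
  Plan B vs Plan F: Plan B wins 23–14.
  Plan A vs Plan F: Plan A wins 23–14.
Copeland scores (wins − losses):
  Plan C: 2 − 2 = 0
  Plan H: 2 − 2 = 0
  Plan B: 4 − 0 = 4
  Plan A: 1 − 3 = -2
  Plan F: 1 − 3 = -2
Plan B has the best Copeland score.

Plan B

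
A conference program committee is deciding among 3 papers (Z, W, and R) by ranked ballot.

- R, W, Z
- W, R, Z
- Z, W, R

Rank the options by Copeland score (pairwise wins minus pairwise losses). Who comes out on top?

Pairwise results:
  Z vs W: W wins 2–1.
  Z vs R: R wins 2–1.
  W vs R: W wins 2–1.
Copeland scores (wins − losses):
  Z: 0 − 2 = -2
  W: 2 − 0 = 2
  R: 1 − 1 = 0
W has the best Copeland score.

W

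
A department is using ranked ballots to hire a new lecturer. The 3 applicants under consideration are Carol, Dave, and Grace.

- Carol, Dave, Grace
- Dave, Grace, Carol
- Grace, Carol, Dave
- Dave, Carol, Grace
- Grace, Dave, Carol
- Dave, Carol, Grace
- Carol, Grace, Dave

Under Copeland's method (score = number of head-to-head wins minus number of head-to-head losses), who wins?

Dave

Pairwise results:
  Carol vs Dave: Dave wins 4–3.
  Carol vs Grace: Carol wins 4–3.
  Dave vs Grace: Dave wins 4–3.
Copeland scores (wins − losses):
  Carol: 1 − 1 = 0
  Dave: 2 − 0 = 2
  Grace: 0 − 2 = -2
Dave has the best Copeland score.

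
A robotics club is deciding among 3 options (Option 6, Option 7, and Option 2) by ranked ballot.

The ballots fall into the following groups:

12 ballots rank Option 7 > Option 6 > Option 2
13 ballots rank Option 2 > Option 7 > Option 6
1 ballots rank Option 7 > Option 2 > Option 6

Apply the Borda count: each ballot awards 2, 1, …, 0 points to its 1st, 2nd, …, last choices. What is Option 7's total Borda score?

39

Borda scores:
  Option 6: 12·1 + 13·0 + 0 = 12
  Option 7: 12·2 + 13·1 + 2 = 39
  Option 2: 12·0 + 13·2 + 1 = 27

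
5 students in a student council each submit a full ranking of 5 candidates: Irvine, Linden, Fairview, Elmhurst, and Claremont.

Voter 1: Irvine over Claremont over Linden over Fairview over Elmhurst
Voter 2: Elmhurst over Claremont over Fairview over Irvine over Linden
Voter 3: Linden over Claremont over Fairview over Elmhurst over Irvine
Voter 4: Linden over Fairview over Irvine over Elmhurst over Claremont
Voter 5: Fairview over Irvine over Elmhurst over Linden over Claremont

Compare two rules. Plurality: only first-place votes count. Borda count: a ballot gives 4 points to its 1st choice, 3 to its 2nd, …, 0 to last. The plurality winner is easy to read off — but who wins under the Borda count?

Plurality first-place counts: Irvine 1, Linden 2, Fairview 1, Elmhurst 1, Claremont 0 → Linden.
Borda totals: Irvine 10, Linden 11, Fairview 12, Elmhurst 8, Claremont 9 → Fairview.

Fairview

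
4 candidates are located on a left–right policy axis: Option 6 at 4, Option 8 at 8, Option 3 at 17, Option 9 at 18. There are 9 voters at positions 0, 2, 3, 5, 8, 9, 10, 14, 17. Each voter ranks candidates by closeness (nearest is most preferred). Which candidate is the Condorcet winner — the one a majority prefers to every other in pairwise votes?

With single-peaked preferences on a line, the Condorcet winner is the candidate closest to the median voter.
The median voter (position 8) is closest to Option 8 at 8.
Check: Option 8 vs Option 6 — voters closer to Option 8: 5 of 9.

Option 8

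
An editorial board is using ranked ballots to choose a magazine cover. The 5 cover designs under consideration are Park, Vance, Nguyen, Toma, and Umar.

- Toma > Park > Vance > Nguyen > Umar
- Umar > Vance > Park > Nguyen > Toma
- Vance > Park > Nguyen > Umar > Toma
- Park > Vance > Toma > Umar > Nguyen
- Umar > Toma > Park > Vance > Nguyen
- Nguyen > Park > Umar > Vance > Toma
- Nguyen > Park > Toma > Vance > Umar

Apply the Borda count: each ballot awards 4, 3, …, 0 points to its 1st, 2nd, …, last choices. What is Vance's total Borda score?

15

Borda scores:
  Park: 3 + 2 + 3 + 4 + 2 + 3 + 3 = 20
  Vance: 2 + 3 + 4 + 3 + 1 + 1 + 1 = 15
  Nguyen: 1 + 1 + 2 + 0 + 0 + 4 + 4 = 12
  Toma: 4 + 0 + 0 + 2 + 3 + 0 + 2 = 11
  Umar: 0 + 4 + 1 + 1 + 4 + 2 + 0 = 12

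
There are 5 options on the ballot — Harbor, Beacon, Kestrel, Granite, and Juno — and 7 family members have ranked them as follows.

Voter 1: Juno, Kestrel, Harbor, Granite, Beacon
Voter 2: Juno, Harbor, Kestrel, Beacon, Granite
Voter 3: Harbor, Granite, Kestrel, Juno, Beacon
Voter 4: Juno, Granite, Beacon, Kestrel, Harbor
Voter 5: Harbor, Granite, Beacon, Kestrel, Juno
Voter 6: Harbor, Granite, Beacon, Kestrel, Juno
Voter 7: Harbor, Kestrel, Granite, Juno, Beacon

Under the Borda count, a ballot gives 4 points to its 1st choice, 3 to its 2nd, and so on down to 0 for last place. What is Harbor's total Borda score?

21

Borda scores:
  Harbor: 2 + 3 + 4 + 0 + 4 + 4 + 4 = 21
  Beacon: 0 + 1 + 0 + 2 + 2 + 2 + 0 = 7
  Kestrel: 3 + 2 + 2 + 1 + 1 + 1 + 3 = 13
  Granite: 1 + 0 + 3 + 3 + 3 + 3 + 2 = 15
  Juno: 4 + 4 + 1 + 4 + 0 + 0 + 1 = 14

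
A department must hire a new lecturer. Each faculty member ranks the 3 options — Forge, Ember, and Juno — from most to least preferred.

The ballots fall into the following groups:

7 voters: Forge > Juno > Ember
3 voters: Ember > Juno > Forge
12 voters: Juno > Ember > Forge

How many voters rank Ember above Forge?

Ballots ranking Ember above Forge: 3+12 = 15.
Ballots ranking Forge above Ember: 7.
So 15 of 22 voters prefer Ember to Forge.

15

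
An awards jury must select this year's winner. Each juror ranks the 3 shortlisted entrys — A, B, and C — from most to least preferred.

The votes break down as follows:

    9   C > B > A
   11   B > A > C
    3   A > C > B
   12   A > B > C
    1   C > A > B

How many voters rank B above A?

20

Ballots ranking B above A: 9+11 = 20.
Ballots ranking A above B: 3+12+1 = 16.
So 20 of 36 voters prefer B to A.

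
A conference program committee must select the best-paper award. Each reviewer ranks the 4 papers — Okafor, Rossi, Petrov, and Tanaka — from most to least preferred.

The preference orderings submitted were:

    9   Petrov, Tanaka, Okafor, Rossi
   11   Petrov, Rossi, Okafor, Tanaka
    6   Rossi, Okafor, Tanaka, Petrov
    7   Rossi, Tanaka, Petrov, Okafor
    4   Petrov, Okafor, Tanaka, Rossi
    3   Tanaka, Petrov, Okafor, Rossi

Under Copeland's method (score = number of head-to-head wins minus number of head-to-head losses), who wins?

Petrov

Pairwise results:
  Okafor vs Rossi: Rossi wins 24–16.
  Okafor vs Petrov: Petrov wins 34–6.
  Okafor vs Tanaka: Okafor wins 21–19.
  Rossi vs Petrov: Petrov wins 27–13.
  Rossi vs Tanaka: Rossi wins 24–16.
  Petrov vs Tanaka: Petrov wins 24–16.
Copeland scores (wins − losses):
  Okafor: 1 − 2 = -1
  Rossi: 2 − 1 = 1
  Petrov: 3 − 0 = 3
  Tanaka: 0 − 3 = -3
Petrov has the best Copeland score.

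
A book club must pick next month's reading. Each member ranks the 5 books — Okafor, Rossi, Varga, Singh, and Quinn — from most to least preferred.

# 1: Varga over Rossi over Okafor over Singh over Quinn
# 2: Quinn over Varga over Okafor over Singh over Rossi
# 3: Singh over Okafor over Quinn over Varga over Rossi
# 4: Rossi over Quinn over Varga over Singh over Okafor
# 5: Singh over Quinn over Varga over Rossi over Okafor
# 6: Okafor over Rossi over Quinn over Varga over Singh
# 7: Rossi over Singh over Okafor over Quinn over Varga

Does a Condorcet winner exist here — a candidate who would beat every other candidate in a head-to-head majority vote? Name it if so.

No Condorcet winner

Head-to-head results (7 voters total):
Okafor vs Rossi: Rossi wins 4–3.
Okafor vs Varga: Varga wins 4–3.
Okafor vs Singh: Singh wins 4–3.
Okafor vs Quinn: Okafor wins 4–3.
Rossi vs Varga: Varga wins 4–3.
Rossi vs Singh: Rossi wins 4–3.
Rossi vs Quinn: Rossi wins 4–3.
Varga vs Singh: Varga wins 4–3.
Varga vs Quinn: Quinn wins 6–1.
Singh vs Quinn: Singh wins 4–3.
No candidate beats all others: Okafor beats Quinn beats Varga beats Okafor, a majority cycle.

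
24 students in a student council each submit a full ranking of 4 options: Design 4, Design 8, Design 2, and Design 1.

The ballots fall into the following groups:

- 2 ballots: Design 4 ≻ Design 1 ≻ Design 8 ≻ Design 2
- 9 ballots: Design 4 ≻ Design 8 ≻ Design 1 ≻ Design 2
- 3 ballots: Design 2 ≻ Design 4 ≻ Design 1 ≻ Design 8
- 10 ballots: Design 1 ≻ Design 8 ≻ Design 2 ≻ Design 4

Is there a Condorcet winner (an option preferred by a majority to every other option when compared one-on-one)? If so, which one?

None — there is no Condorcet winner

Head-to-head results (24 voters total):
Design 4 vs Design 8: Design 4 wins 14–10.
Design 4 vs Design 2: Design 2 wins 13–11.
Design 4 vs Design 1: Design 4 wins 14–10.
Design 8 vs Design 2: Design 8 wins 21–3.
Design 8 vs Design 1: Design 1 wins 15–9.
Design 2 vs Design 1: Design 1 wins 21–3.
No candidate beats all others: Design 4 beats Design 8 beats Design 2 beats Design 4, a majority cycle.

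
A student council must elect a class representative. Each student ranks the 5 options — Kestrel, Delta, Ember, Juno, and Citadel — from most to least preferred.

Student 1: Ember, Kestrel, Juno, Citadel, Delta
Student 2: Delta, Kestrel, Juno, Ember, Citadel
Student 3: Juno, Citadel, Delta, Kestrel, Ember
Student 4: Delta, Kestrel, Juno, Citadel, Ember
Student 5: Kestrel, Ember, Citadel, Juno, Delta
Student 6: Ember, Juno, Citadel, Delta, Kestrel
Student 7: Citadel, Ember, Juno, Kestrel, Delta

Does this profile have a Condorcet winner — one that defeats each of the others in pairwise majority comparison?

Head-to-head results (7 voters total):
Kestrel vs Delta: Delta wins 4–3.
Kestrel vs Ember: Kestrel wins 4–3.
Kestrel vs Juno: Kestrel wins 4–3.
Kestrel vs Citadel: Kestrel wins 4–3.
Delta vs Ember: Ember wins 4–3.
Delta vs Juno: Juno wins 5–2.
Delta vs Citadel: Citadel wins 5–2.
Ember vs Juno: Ember wins 4–3.
Ember vs Citadel: Ember wins 4–3.
Juno vs Citadel: Juno wins 5–2.
No candidate beats all others: Kestrel beats Ember beats Delta beats Kestrel, a majority cycle.

No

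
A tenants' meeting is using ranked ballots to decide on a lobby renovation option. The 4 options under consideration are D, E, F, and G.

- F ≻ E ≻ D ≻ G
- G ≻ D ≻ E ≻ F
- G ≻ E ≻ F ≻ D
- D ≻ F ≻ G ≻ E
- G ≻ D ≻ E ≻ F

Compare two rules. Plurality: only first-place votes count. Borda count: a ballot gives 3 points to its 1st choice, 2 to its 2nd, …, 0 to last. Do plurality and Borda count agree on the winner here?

Plurality first-place counts: D 1, E 0, F 1, G 3 → G.
Borda totals: D 8, E 6, F 6, G 10 → G.
The two rules agree on G.

Yes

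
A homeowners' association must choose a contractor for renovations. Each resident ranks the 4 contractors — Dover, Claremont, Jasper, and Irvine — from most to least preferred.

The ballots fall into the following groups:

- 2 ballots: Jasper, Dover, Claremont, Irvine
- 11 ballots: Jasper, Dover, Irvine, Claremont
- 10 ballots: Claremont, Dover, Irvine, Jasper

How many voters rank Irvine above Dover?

0

Ballots ranking Irvine above Dover: 0.
Ballots ranking Dover above Irvine: 2+11+10 = 23.
So 0 of 23 voters prefer Irvine to Dover.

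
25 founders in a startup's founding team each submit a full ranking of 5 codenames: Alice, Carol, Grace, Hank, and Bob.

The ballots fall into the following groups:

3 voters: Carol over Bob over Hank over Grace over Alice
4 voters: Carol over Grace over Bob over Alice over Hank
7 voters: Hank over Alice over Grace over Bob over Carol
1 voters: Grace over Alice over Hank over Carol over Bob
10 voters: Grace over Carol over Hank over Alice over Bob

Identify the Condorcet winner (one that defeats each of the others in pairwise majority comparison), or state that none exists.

Head-to-head results (25 voters total):
Alice vs Carol: Carol wins 17–8.
Alice vs Grace: Grace wins 18–7.
Alice vs Hank: Hank wins 20–5.
Alice vs Bob: Alice wins 18–7.
Carol vs Grace: Grace wins 18–7.
Carol vs Hank: Carol wins 17–8.
Carol vs Bob: Carol wins 18–7.
Grace vs Hank: Grace wins 15–10.
Grace vs Bob: Grace wins 22–3.
Hank vs Bob: Hank wins 18–7.
Grace beats each rival — Alice (18–7), Carol (18–7), Hank (15–10), Bob (22–3) — so Grace is the Condorcet winner.

Grace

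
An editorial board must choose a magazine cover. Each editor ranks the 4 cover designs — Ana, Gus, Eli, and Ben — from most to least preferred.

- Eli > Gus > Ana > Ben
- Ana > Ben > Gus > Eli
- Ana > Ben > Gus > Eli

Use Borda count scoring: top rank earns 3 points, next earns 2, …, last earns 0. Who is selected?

Borda scores:
  Ana: 1 + 3 + 3 = 7
  Gus: 2 + 1 + 1 = 4
  Eli: 3 + 0 + 0 = 3
  Ben: 0 + 2 + 2 = 4
Ana has the highest total.

Ana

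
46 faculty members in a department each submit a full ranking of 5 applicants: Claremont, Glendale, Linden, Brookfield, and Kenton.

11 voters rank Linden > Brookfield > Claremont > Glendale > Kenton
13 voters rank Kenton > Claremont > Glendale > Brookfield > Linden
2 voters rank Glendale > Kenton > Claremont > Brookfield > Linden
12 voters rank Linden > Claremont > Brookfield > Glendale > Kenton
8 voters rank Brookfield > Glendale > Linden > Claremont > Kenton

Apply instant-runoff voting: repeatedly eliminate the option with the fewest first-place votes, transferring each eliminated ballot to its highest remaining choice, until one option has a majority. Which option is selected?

Round 1: Linden 23, Kenton 13, Brookfield 8, Glendale 2, Claremont 0. Claremont has the fewest and is eliminated.
Round 2: Linden 23, Kenton 13, Brookfield 8, Glendale 2. Glendale has the fewest and is eliminated.
Round 3: Linden 23, Kenton 15, Brookfield 8. Brookfield has the fewest and is eliminated.
Round 4: Linden 31, Kenton 15. Linden has a majority.

Linden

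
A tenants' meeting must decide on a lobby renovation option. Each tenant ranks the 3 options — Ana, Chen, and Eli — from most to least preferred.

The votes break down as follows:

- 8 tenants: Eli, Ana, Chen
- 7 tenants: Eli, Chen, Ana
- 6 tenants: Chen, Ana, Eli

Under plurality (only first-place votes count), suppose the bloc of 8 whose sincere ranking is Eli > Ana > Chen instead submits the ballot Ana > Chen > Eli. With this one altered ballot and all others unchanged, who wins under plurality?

Ana

First-place totals with the altered ballot: Ana 8, Chen 6, Eli 7.
The switch changes the winner from Eli to Ana.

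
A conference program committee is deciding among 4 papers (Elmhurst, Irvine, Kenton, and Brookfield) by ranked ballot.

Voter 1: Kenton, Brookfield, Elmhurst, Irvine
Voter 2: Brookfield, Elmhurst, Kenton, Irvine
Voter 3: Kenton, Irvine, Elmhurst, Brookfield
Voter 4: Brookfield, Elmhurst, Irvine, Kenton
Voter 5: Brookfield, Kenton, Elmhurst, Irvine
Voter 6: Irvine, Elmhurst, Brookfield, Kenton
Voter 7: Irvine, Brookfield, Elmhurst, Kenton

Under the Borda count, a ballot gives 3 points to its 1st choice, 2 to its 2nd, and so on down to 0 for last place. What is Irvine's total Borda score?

9

Borda scores:
  Elmhurst: 1 + 2 + 1 + 2 + 1 + 2 + 1 = 10
  Irvine: 0 + 0 + 2 + 1 + 0 + 3 + 3 = 9
  Kenton: 3 + 1 + 3 + 0 + 2 + 0 + 0 = 9
  Brookfield: 2 + 3 + 0 + 3 + 3 + 1 + 2 = 14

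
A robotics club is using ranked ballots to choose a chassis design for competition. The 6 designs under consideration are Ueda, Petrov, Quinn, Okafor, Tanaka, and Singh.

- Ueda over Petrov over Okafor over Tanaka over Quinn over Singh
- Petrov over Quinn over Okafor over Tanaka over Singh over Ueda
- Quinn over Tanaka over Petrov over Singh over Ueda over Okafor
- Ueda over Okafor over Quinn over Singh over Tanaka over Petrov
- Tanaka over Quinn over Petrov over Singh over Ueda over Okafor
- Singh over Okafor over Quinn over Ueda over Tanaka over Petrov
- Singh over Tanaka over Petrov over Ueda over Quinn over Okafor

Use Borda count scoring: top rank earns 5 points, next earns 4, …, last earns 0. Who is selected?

Borda scores:
  Ueda: 5 + 0 + 1 + 5 + 1 + 2 + 2 = 16
  Petrov: 4 + 5 + 3 + 0 + 3 + 0 + 3 = 18
  Quinn: 1 + 4 + 5 + 3 + 4 + 3 + 1 = 21
  Okafor: 3 + 3 + 0 + 4 + 0 + 4 + 0 = 14
  Tanaka: 2 + 2 + 4 + 1 + 5 + 1 + 4 = 19
  Singh: 0 + 1 + 2 + 2 + 2 + 5 + 5 = 17
Quinn has the highest total.

Quinn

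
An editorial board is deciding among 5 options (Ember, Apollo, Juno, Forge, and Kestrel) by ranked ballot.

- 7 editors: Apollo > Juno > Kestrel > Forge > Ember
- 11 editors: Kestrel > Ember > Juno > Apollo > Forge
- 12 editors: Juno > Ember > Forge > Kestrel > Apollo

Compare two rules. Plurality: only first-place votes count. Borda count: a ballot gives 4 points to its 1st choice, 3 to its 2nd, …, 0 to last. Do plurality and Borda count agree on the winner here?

Yes

Plurality first-place counts: Ember 0, Apollo 7, Juno 12, Forge 0, Kestrel 11 → Juno.
Borda totals: Ember 69, Apollo 39, Juno 91, Forge 31, Kestrel 70 → Juno.
The two rules agree on Juno.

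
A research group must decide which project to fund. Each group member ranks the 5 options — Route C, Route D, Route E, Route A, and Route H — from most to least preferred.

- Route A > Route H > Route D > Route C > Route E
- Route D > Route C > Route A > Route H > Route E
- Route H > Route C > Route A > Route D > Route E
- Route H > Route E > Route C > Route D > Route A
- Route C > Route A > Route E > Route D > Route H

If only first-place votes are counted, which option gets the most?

First-place vote totals:
  Route C: 1
  Route D: 1
  Route E: 0
  Route A: 1
  Route H: 2
Route H has the most first-place votes.

Route H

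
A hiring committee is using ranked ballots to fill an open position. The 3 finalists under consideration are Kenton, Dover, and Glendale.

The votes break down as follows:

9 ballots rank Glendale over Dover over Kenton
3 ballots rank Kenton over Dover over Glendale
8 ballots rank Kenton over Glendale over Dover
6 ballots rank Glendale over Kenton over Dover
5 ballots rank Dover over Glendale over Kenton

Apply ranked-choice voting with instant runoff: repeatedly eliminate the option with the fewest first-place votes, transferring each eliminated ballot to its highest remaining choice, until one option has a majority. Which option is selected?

Glendale

Round 1: Glendale 15, Kenton 11, Dover 5. Dover has the fewest and is eliminated.
Round 2: Glendale 20, Kenton 11. Glendale has a majority.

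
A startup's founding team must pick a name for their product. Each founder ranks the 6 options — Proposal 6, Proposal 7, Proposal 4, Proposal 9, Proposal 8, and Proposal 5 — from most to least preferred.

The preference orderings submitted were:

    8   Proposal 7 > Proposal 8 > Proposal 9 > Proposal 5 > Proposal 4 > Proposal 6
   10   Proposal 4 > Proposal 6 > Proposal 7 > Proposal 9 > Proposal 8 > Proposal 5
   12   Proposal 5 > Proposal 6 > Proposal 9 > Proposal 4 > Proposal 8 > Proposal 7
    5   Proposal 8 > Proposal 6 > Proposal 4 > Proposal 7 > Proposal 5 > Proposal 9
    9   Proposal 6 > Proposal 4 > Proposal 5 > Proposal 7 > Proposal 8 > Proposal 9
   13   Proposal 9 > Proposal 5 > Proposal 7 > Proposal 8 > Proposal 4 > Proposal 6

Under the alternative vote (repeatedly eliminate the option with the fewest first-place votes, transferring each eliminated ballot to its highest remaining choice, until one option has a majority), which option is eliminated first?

Round 1: Proposal 9 13, Proposal 5 12, Proposal 4 10, Proposal 6 9, Proposal 7 8, Proposal 8 5. Proposal 8 has the fewest and is eliminated.
Round 2: Proposal 6 14, Proposal 9 13, Proposal 5 12, Proposal 4 10, Proposal 7 8. Proposal 7 has the fewest and is eliminated.
Round 3: Proposal 9 21, Proposal 6 14, Proposal 5 12, Proposal 4 10. Proposal 4 has the fewest and is eliminated.
Round 4: Proposal 6 24, Proposal 9 21, Proposal 5 12. Proposal 5 has the fewest and is eliminated.
Round 5: Proposal 6 36, Proposal 9 21. Proposal 6 has a majority.

Proposal 8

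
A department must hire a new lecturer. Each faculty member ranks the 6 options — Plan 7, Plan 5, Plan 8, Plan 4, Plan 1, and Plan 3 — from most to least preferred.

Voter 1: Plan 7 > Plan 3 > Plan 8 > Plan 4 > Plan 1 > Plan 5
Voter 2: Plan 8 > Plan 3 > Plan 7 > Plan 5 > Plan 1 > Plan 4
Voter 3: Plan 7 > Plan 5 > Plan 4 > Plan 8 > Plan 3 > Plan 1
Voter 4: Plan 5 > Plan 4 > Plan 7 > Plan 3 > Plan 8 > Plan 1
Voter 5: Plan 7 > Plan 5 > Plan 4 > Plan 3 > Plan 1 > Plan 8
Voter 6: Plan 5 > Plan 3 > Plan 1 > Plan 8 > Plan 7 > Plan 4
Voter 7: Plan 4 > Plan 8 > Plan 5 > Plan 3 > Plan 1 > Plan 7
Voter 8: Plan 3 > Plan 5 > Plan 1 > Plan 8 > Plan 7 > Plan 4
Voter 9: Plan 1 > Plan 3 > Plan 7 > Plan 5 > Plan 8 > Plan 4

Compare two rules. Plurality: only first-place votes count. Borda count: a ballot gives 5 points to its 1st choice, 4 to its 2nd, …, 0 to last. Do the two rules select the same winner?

Plurality first-place counts: Plan 7 3, Plan 5 2, Plan 8 1, Plan 4 1, Plan 1 1, Plan 3 1 → Plan 7.
Borda totals: Plan 7 26, Plan 5 29, Plan 8 20, Plan 4 17, Plan 1 15, Plan 3 28 → Plan 5.
The two rules disagree: plurality picks Plan 7, Borda picks Plan 5.

No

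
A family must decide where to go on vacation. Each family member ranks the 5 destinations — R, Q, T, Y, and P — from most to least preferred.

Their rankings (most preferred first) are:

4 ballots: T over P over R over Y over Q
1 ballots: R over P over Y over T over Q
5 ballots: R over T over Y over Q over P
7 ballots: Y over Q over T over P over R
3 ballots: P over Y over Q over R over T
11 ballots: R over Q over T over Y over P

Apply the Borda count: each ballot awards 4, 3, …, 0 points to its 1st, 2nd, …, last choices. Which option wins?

Borda scores:
  R: 4·2 + 4 + 5·4 + 7·0 + 3·1 + 11·4 = 79
  Q: 4·0 + 0 + 5·1 + 7·3 + 3·2 + 11·3 = 65
  T: 4·4 + 1 + 5·3 + 7·2 + 3·0 + 11·2 = 68
  Y: 4·1 + 2 + 5·2 + 7·4 + 3·3 + 11·1 = 64
  P: 4·3 + 3 + 5·0 + 7·1 + 3·4 + 11·0 = 34
R has the highest total.

R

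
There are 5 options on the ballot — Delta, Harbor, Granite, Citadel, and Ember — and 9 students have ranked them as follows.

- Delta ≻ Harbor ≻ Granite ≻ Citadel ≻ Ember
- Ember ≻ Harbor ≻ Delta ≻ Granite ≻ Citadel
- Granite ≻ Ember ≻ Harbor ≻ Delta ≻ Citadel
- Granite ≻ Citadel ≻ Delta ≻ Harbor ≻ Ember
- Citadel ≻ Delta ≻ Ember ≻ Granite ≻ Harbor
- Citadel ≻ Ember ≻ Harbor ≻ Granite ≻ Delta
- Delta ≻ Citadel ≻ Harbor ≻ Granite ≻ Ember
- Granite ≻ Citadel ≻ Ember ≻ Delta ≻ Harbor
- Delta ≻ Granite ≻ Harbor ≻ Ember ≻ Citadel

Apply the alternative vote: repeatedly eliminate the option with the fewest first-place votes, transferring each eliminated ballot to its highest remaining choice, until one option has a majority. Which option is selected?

Round 1: Delta 3, Granite 3, Citadel 2, Ember 1, Harbor 0. Harbor has the fewest and is eliminated.
Round 2: Delta 3, Granite 3, Citadel 2, Ember 1. Ember has the fewest and is eliminated.
Round 3: Delta 4, Granite 3, Citadel 2. Citadel has the fewest and is eliminated.
Round 4: Delta 5, Granite 4. Delta has a majority.

Delta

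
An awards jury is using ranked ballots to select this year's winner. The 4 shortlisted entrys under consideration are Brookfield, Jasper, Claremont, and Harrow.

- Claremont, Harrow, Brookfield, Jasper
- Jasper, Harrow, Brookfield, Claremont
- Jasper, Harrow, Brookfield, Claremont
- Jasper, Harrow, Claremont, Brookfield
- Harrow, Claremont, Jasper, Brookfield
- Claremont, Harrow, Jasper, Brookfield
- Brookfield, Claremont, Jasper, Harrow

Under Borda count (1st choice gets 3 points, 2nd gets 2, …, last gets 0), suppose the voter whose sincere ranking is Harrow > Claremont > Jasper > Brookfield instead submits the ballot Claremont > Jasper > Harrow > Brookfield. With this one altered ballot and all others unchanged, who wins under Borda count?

Borda totals with the altered ballot: Brookfield 6, Jasper 13, Claremont 12, Harrow 11.
The switch changes the winner from Harrow to Jasper.

Jasper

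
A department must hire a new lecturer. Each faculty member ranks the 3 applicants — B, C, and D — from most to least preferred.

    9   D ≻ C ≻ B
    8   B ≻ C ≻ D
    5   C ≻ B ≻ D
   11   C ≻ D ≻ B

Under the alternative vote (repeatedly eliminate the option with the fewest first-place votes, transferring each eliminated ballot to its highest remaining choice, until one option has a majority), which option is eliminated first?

B

Round 1: C 16, D 9, B 8. B has the fewest and is eliminated.
Round 2: C 24, D 9. C has a majority.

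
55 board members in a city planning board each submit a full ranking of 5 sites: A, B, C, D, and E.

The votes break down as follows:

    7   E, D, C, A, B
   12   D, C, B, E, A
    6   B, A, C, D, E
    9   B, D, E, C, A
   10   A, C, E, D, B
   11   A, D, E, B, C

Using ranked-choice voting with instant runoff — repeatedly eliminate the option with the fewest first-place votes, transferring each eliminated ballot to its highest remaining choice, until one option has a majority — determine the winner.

D

Round 1: A 21, B 15, D 12, E 7, C 0. C has the fewest and is eliminated.
Round 2: A 21, B 15, D 12, E 7. E has the fewest and is eliminated.
Round 3: A 21, D 19, B 15. B has the fewest and is eliminated.
Round 4: D 28, A 27. D has a majority.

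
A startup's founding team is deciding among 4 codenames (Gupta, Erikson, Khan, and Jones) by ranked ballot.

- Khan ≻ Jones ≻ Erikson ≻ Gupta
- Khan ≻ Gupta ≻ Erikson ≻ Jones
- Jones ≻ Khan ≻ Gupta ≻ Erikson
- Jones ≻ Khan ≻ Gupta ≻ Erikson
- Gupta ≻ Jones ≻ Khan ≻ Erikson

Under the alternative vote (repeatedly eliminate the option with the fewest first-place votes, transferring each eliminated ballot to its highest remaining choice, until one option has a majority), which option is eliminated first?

Erikson

Round 1: Khan 2, Jones 2, Gupta 1, Erikson 0. Erikson has the fewest and is eliminated.
Round 2: Khan 2, Jones 2, Gupta 1. Gupta has the fewest and is eliminated.
Round 3: Jones 3, Khan 2. Jones has a majority.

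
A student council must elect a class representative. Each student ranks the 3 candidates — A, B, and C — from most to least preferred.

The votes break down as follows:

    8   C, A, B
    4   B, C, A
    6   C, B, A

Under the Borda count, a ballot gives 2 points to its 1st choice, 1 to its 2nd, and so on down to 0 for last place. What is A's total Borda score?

8

Borda scores:
  A: 8·1 + 4·0 + 6·0 = 8
  B: 8·0 + 4·2 + 6·1 = 14
  C: 8·2 + 4·1 + 6·2 = 32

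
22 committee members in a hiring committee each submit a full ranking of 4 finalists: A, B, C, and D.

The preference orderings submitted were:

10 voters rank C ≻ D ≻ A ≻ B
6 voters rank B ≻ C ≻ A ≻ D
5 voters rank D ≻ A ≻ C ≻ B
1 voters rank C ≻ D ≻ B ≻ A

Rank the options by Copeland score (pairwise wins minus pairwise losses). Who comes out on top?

Pairwise results:
  A vs B: A wins 15–7.
  A vs C: C wins 17–5.
  A vs D: D wins 16–6.
  B vs C: C wins 16–6.
  B vs D: D wins 16–6.
  C vs D: C wins 17–5.
Copeland scores (wins − losses):
  A: 1 − 2 = -1
  B: 0 − 3 = -3
  C: 3 − 0 = 3
  D: 2 − 1 = 1
C has the best Copeland score.

C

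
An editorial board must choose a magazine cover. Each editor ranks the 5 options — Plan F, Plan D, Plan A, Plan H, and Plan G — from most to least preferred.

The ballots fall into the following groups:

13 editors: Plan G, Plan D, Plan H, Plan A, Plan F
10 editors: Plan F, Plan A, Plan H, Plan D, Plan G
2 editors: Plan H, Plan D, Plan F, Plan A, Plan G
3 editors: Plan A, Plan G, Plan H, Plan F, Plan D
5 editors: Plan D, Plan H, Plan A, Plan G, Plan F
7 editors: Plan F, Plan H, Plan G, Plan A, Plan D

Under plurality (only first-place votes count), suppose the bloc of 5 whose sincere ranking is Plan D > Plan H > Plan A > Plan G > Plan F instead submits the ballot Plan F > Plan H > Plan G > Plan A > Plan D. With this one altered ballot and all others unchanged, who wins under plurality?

First-place totals with the altered ballot: Plan F 22, Plan D 0, Plan A 3, Plan H 2, Plan G 13.
The winner is unchanged: still Plan F.

Plan F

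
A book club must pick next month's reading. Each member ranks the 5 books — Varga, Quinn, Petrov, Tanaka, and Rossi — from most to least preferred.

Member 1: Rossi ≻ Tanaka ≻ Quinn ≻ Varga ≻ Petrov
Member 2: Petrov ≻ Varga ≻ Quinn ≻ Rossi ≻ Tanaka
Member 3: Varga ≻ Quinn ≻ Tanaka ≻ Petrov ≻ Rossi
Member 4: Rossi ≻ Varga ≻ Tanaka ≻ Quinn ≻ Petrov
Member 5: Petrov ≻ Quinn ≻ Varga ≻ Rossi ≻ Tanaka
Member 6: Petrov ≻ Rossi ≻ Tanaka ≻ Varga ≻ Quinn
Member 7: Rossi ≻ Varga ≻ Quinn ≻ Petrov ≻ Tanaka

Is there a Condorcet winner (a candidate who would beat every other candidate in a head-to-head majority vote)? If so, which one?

Head-to-head results (7 voters total):
Varga vs Quinn: Varga wins 5–2.
Varga vs Petrov: Varga wins 4–3.
Varga vs Tanaka: Varga wins 5–2.
Varga vs Rossi: Rossi wins 4–3.
Quinn vs Petrov: Quinn wins 4–3.
Quinn vs Tanaka: Quinn wins 4–3.
Quinn vs Rossi: Rossi wins 4–3.
Petrov vs Tanaka: Petrov wins 4–3.
Petrov vs Rossi: Petrov wins 4–3.
Tanaka vs Rossi: Rossi wins 6–1.
No candidate beats all others: Varga beats Petrov beats Rossi beats Varga, a majority cycle.

None — there is no Condorcet winner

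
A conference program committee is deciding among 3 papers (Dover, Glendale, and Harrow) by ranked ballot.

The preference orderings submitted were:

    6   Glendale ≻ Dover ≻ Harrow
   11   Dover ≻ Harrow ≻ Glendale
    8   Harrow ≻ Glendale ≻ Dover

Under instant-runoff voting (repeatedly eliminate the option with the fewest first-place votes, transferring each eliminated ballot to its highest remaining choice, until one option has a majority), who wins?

Round 1: Dover 11, Harrow 8, Glendale 6. Glendale has the fewest and is eliminated.
Round 2: Dover 17, Harrow 8. Dover has a majority.

Dover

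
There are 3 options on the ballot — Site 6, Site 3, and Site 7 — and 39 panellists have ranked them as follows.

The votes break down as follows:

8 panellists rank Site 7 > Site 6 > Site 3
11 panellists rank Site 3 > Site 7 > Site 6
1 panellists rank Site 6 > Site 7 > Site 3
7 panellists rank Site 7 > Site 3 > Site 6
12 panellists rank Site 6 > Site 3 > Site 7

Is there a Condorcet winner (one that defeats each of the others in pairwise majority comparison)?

Head-to-head results (39 voters total):
Site 6 vs Site 3: Site 6 wins 21–18.
Site 6 vs Site 7: Site 7 wins 26–13.
Site 3 vs Site 7: Site 3 wins 23–16.
No candidate beats all others: Site 6 beats Site 3 beats Site 7 beats Site 6, a majority cycle.

No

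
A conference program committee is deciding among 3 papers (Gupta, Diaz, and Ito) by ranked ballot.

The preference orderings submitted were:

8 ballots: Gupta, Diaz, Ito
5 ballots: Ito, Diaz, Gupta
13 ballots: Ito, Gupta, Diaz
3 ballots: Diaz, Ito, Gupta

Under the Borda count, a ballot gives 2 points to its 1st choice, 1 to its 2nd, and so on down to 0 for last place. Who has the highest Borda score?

Ito

Borda scores:
  Gupta: 8·2 + 5·0 + 13·1 + 3·0 = 29
  Diaz: 8·1 + 5·1 + 13·0 + 3·2 = 19
  Ito: 8·0 + 5·2 + 13·2 + 3·1 = 39
Ito has the highest total.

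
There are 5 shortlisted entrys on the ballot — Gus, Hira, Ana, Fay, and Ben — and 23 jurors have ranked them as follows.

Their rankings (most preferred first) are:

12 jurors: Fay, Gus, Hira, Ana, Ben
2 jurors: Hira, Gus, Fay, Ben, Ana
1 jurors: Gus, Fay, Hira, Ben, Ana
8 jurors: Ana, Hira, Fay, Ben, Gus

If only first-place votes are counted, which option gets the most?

Fay

First-place vote totals:
  Gus: 1
  Hira: 2
  Ana: 8
  Fay: 12
  Ben: 0
Fay has the most first-place votes.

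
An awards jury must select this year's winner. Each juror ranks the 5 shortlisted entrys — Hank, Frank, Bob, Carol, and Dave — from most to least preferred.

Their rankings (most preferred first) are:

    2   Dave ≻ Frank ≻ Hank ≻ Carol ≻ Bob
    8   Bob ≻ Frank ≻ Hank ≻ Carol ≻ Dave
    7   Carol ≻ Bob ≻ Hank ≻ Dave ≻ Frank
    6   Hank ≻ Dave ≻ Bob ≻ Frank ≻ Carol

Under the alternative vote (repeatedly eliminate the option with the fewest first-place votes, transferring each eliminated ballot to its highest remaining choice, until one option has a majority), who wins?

Bob

Round 1: Bob 8, Carol 7, Hank 6, Dave 2, Frank 0. Frank has the fewest and is eliminated.
Round 2: Bob 8, Carol 7, Hank 6, Dave 2. Dave has the fewest and is eliminated.
Round 3: Hank 8, Bob 8, Carol 7. Carol has the fewest and is eliminated.
Round 4: Bob 15, Hank 8. Bob has a majority.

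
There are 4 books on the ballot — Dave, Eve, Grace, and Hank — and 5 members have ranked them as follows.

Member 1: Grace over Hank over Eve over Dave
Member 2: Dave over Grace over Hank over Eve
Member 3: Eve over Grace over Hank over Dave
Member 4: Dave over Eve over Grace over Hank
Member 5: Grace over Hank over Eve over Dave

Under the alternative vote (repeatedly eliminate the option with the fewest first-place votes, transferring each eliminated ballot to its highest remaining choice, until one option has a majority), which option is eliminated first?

Round 1: Dave 2, Grace 2, Eve 1, Hank 0. Hank has the fewest and is eliminated.
Round 2: Dave 2, Grace 2, Eve 1. Eve has the fewest and is eliminated.
Round 3: Grace 3, Dave 2. Grace has a majority.

Hank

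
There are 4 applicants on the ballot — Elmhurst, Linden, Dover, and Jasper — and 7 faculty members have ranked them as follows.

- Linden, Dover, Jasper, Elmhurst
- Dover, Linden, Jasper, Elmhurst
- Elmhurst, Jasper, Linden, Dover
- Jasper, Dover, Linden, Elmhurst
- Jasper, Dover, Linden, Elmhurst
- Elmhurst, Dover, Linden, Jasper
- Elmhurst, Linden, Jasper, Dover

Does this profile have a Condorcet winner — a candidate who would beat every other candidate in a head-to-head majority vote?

No

Head-to-head results (7 voters total):
Elmhurst vs Linden: Linden wins 4–3.
Elmhurst vs Dover: Dover wins 4–3.
Elmhurst vs Jasper: Jasper wins 4–3.
Linden vs Dover: Dover wins 4–3.
Linden vs Jasper: Linden wins 4–3.
Dover vs Jasper: Jasper wins 4–3.
No candidate beats all others: Linden beats Jasper beats Dover beats Linden, a majority cycle.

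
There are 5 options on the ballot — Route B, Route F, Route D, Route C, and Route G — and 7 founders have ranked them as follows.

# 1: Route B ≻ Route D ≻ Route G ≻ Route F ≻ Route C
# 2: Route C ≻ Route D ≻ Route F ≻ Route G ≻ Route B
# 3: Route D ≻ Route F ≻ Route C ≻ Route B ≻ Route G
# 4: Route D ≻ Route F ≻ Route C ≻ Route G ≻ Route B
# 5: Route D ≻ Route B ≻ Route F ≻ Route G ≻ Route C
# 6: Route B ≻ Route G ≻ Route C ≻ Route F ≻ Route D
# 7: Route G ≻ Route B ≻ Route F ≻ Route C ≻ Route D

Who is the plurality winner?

Route D

First-place vote totals:
  Route B: 2
  Route F: 0
  Route D: 3
  Route C: 1
  Route G: 1
Route D has the most first-place votes.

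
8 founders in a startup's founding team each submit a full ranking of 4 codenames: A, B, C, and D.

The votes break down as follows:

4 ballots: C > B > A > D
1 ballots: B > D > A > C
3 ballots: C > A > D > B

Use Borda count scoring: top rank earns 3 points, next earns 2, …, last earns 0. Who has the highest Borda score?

C

Borda scores:
  A: 4·1 + 1 + 3·2 = 11
  B: 4·2 + 3 + 3·0 = 11
  C: 4·3 + 0 + 3·3 = 21
  D: 4·0 + 2 + 3·1 = 5
C has the highest total.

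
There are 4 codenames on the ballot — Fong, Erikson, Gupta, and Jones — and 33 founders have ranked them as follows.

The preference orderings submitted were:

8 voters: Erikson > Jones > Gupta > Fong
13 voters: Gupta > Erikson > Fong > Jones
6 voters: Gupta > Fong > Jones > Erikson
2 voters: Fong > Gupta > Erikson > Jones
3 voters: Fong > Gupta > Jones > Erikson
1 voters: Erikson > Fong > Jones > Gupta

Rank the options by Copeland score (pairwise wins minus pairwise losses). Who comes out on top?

Gupta

Pairwise results:
  Fong vs Erikson: Erikson wins 22–11.
  Fong vs Gupta: Gupta wins 27–6.
  Fong vs Jones: Fong wins 25–8.
  Erikson vs Gupta: Gupta wins 24–9.
  Erikson vs Jones: Erikson wins 24–9.
  Gupta vs Jones: Gupta wins 24–9.
Copeland scores (wins − losses):
  Fong: 1 − 2 = -1
  Erikson: 2 − 1 = 1
  Gupta: 3 − 0 = 3
  Jones: 0 − 3 = -3
Gupta has the best Copeland score.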